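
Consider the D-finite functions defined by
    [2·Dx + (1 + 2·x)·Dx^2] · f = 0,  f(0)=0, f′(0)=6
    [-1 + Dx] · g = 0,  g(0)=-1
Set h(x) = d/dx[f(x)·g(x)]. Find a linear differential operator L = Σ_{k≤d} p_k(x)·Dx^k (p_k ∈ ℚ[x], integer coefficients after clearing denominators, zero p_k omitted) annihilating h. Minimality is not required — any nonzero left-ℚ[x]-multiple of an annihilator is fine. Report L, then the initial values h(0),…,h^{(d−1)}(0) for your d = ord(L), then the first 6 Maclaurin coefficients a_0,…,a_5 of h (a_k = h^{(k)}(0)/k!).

f: a_k = 0, 6, -6, 8, -12, 96/5, …
g: a_k = -1, -1, -1/2, -1/6, -1/24, -1/120, …
h₀=f·g: eliminate ⇒ L₀, order ≤ 2·1.
Differentiate: ansatz ord ≤ ord L₀ ⇒ L.
L = (5 - 4·x + 4·x^2) + (-4 + 4·x - 8·x^2)·Dx + (-1 + 4·x^2)·Dx^2  (order 2).
h: a_k = -6, 0, -15, 24, -209/4, 106, …
ICs: h(0) = -6, h′(0) = 0.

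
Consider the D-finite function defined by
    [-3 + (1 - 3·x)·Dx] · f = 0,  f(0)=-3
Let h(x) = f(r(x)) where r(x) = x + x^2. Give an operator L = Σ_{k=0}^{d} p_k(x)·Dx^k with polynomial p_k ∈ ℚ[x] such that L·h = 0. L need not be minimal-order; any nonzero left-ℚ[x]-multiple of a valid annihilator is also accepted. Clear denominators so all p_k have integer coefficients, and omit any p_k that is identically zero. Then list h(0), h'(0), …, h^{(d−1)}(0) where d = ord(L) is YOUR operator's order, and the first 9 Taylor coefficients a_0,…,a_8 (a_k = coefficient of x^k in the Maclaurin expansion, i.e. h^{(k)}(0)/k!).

f: a_k = -3, -9, -27, -81, -243, -729, -2187, -6561, -19683, …
f∘r: x↦r, Dx↦Dx/r' in L_f ⇒ L₀.
L = (3 + 6·x) + (-1 + 3·x + 3·x^2)·Dx  (order 1).
h: a_k = -3, -9, -36, -135, -513, -1944, -7371, -27945, -105948, …
ICs: h(0) = -3.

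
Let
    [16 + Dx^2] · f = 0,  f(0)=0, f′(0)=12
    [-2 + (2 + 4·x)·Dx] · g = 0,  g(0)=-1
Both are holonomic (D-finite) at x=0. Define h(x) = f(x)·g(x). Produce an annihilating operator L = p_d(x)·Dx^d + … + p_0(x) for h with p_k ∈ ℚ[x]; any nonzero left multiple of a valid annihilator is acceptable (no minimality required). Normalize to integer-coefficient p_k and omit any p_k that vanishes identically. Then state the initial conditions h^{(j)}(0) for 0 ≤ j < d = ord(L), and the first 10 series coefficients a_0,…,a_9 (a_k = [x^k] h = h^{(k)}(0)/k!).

f: a_k = 0, 12, 0, -32, 0, 128/5, 0, -1024/105, 0, 2048/945, …
g: a_k = -1, -1, 1/2, -1/2, 5/8, -7/8, 21/16, -33/16, 429/128, -715/128, …
f·g: L₀ = L_f ⊗_s L_g, ord ≤ 2·1.
L = (19 + 64·x + 64·x^2) + (-2 - 4·x)·Dx + (1 + 4·x + 4·x^2)·Dx^2  (order 2).
h: a_k = 0, -12, -12, 38, 26, -341/10, -201/10, 7687/420, 17/84, 216983/30240, …
ICs: h(0) = 0, h′(0) = -12.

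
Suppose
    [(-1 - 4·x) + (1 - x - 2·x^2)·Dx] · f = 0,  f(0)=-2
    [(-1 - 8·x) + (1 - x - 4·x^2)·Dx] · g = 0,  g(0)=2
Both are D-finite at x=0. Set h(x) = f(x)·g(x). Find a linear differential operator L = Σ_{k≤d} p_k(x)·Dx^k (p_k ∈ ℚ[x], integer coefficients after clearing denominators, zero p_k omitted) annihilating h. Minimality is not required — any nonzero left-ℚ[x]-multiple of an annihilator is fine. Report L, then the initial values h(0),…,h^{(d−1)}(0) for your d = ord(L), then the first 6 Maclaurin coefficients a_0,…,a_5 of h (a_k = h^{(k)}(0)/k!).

f: a_k = -2, -2, -6, -10, -22, -42, …
g: a_k = 2, 2, 10, 18, 58, 130, …
L₀ := L_f ⊗_s L_g (sym. prod.), ord ≤ 1.
L = (-2 - 10·x + 18·x^2 + 32·x^3) + (1 - 2·x - 5·x^2 + 6·x^3 + 8·x^4)·Dx  (order 1).
h: a_k = -4, -8, -36, -88, -276, -712, …
ICs: h(0) = -4.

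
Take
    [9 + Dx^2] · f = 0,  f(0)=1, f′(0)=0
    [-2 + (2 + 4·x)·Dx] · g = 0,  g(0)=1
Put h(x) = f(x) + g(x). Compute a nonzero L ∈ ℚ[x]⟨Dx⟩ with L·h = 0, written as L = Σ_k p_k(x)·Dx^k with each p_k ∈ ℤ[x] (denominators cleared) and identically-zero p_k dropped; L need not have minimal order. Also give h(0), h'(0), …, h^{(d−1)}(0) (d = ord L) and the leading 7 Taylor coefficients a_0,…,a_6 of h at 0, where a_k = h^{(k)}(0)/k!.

L = (-54 - 162·x - 162·x^2) + (36 + 234·x + 486·x^2 + 324·x^3)·Dx + (-6 - 18·x - 18·x^2)·Dx^2 + (4 + 26·x + 54·x^2 + 36·x^3)·Dx^3  (order 3).
h: a_k = 2, 1, -5, 1/2, 11/4, 7/8, -93/40, …
ICs: h(0) = 2, h′(0) = 1, h′′(0) = -10.

f: a_k = 1, 0, -9/2, 0, 27/8, 0, -81/80, …
g: a_k = 1, 1, -1/2, 1/2, -5/8, 7/8, -21/16, …
f+g: L₀ = lclm(L_f,L_g), ord ≤ 2+1.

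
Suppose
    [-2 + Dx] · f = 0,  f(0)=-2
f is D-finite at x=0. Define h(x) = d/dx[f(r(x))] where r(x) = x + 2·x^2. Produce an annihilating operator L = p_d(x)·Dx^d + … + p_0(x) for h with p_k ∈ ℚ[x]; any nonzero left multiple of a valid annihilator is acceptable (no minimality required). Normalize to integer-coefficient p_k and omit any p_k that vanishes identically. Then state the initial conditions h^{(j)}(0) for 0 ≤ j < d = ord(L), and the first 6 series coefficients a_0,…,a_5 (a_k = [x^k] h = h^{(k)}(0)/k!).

L = (6 + 16·x + 32·x^2) + (-1 - 4·x)·Dx  (order 1).
h: a_k = -4, -24, -56, -400/3, -216, -5296/15, …
ICs: h(0) = -4.

f: a_k = -2, -4, -4, -8/3, -4/3, -8/15, …
Change of var in L_f (x↦r) gives L₀.
h₀' ⇒ L via d/dx closure of L₀.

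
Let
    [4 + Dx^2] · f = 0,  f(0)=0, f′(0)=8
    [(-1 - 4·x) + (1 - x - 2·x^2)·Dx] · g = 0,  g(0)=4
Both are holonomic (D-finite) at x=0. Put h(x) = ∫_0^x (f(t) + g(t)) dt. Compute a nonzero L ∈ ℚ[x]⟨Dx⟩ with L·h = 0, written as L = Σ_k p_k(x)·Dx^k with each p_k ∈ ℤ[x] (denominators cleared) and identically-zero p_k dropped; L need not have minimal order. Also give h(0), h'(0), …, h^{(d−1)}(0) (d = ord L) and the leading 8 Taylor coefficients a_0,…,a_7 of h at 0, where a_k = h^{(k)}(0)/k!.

f: a_k = 0, 8, 0, -16/3, 0, 16/15, 0, -32/315, …
g: a_k = 4, 4, 12, 20, 44, 84, 172, 340, …
Weyl lclm of L_f,L_g ⇒ L₀ (ord ≤ 3).
h=∫₀ˣh₀: take L = L₀·Dx.
L = (-68 - 304·x - 200·x^2 - 320·x^3 - 160·x^4 - 128·x^5)·Dx + (20 - 12·x - 24·x^2 - 8·x^3 - 48·x^4 - 96·x^5 - 64·x^6)·Dx^2 + (-17 - 76·x - 50·x^2 - 80·x^3 - 40·x^4 - 32·x^5)·Dx^3 + (5 - 3·x - 6·x^2 - 2·x^3 - 12·x^4 - 24·x^5 - 16·x^6)·Dx^4  (order 4).
h: a_k = 0, 4, 6, 4, 11/3, 44/5, 638/45, 172/7, …
ICs: h(0) = 0, h′(0) = 4, h′′(0) = 12, h′′′(0) = 24.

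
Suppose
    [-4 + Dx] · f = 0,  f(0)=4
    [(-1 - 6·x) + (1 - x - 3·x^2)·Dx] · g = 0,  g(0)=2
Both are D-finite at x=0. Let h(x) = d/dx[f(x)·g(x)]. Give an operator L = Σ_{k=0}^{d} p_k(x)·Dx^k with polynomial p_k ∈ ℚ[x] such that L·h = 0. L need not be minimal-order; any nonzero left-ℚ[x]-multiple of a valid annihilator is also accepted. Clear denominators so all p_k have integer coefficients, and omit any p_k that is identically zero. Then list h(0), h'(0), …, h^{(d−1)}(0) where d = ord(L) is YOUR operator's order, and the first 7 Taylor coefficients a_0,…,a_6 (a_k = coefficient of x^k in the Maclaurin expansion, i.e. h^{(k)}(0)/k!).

L = (32 + 26·x - 98·x^2 - 48·x^3 + 144·x^4) + (-5 + 3·x + 29·x^2 - 6·x^3 - 36·x^4)·Dx  (order 1).
h: a_k = 40, 256, 1000, 9632/3, 28064/3, 77840/3, 3138424/45, …
ICs: h(0) = 40.

f: a_k = 4, 16, 32, 128/3, 128/3, 512/15, 1024/45, …
g: a_k = 2, 2, 8, 14, 38, 80, 194, …
h₀=f·g: eliminate ⇒ L₀, order ≤ 1·1.
Differentiate: ansatz ord ≤ ord L₀ ⇒ L.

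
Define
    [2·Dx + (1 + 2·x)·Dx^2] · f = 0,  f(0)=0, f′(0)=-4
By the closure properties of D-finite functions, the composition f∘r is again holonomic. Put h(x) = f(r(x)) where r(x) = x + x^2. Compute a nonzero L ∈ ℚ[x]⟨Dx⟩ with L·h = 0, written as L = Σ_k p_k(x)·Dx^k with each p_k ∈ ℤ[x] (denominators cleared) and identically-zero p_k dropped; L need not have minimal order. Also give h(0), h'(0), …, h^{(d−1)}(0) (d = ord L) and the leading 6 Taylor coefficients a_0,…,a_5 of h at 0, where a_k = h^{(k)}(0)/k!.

f: a_k = 0, -4, 4, -16/3, 8, -64/5, …
Substitute x→r, Dx→(1/r')Dx; clear ⇒ L₀.
L = (4·x + 4·x^2)·Dx + (1 + 4·x + 6·x^2 + 4·x^3)·Dx^2  (order 2).
h: a_k = 0, -4, 0, 8/3, -4, 16/5, …
ICs: h(0) = 0, h′(0) = -4.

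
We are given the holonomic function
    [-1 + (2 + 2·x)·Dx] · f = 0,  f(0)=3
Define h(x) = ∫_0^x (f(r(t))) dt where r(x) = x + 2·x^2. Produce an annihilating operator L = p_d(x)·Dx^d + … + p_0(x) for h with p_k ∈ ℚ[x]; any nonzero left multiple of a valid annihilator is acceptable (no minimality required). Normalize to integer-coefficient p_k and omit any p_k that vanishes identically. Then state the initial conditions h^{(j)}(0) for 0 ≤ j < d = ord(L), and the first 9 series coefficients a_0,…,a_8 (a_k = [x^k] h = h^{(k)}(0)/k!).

L = (-1 - 4·x)·Dx + (2 + 2·x + 4·x^2)·Dx^2  (order 2).
h: a_k = 0, 3, 3/4, 7/8, -21/64, -63/640, 119/512, -81/1024, -2373/16384, …
ICs: h(0) = 0, h′(0) = 3.

f: a_k = 3, 3/2, -3/8, 3/16, -15/128, 21/256, -63/1024, 99/2048, -1287/32768, …
Substitute x→r, Dx→(1/r')Dx; clear ⇒ L₀.
∫: right-multiply L₀ by Dx.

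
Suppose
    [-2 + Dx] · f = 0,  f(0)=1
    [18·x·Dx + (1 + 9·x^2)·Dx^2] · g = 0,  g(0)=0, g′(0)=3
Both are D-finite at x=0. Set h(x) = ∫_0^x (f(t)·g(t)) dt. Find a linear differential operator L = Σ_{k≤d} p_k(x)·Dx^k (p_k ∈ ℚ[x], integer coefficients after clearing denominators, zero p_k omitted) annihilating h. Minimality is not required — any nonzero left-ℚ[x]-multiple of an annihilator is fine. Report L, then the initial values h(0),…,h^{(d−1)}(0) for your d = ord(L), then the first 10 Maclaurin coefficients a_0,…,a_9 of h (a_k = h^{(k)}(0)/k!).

f: a_k = 1, 2, 2, 4/3, 2/3, 4/15, 4/45, 8/315, 2/315, 4/2835, …
g: a_k = 0, 3, 0, -9, 0, 243/5, 0, -2187/7, 0, 2187, …
Product ⇒ symmetric product L₀, ord ≤ 2.
h=∫₀ˣh₀: take L = L₀·Dx.
L = (4 - 36·x + 36·x^2)·Dx + (-4 + 18·x - 36·x^2)·Dx^2 + (1 + 9·x^2)·Dx^3  (order 3).
h: a_k = 0, 0, 3/2, 2, -3/4, -14/5, 163/30, 86/7, -23201/840, -11810/189, …
ICs: h(0) = 0, h′(0) = 0, h′′(0) = 3.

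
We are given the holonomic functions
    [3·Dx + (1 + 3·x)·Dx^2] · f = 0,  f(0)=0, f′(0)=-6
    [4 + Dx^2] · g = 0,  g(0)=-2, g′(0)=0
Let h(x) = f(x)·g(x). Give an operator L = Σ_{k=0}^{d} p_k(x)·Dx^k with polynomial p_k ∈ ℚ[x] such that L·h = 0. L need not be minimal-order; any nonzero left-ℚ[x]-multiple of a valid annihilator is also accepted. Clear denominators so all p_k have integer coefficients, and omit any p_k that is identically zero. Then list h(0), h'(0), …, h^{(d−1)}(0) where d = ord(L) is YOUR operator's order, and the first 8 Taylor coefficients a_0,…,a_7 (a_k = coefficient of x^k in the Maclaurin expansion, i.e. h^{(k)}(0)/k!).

L = (-1112 - 1248·x + 7344·x^2 + 27648·x^3 + 20736·x^4) + (-48 + 2160·x + 10368·x^2 + 10368·x^3)·Dx + (-250 + 240·x + 4968·x^2 + 13824·x^3 + 10368·x^4)·Dx^2 + (-12 + 540·x + 2592·x^2 + 2592·x^3)·Dx^3 + (7 + 138·x + 783·x^2 + 1728·x^3 + 1296·x^4)·Dx^4  (order 4).
h: a_k = 0, 12, -18, 12, -45, 652/5, -336, 92804/105, …
ICs: h(0) = 0, h′(0) = 12, h′′(0) = -36, h′′′(0) = 72.

f: a_k = 0, -6, 9, -18, 81/2, -486/5, 243, -4374/7, …
g: a_k = -2, 0, 4, 0, -4/3, 0, 8/45, 0, …
Sym-product of L_f,L_g gives L₀ (≤ ord 4).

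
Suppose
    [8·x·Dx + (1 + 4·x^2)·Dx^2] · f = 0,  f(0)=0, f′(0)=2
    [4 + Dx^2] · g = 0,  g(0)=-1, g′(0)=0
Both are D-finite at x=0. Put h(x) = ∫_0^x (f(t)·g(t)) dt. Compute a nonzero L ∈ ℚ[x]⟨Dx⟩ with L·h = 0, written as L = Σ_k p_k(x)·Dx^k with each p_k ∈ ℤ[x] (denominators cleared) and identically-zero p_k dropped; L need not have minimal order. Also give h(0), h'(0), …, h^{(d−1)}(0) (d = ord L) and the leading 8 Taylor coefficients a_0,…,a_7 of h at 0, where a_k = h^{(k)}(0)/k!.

L = (80 + 832·x^2 + 1408·x^4 + 2048·x^6 + 2048·x^8)·Dx + (96·x + 640·x^3 + 1536·x^5 + 2048·x^7)·Dx^2 + (24 + 256·x^2 + 576·x^4 + 1024·x^6 + 1024·x^8)·Dx^3 + (24·x + 160·x^3 + 384·x^5 + 512·x^7)·Dx^4 + (1 + 12·x^2 + 56·x^4 + 128·x^6 + 128·x^8)·Dx^5  (order 5).
h: a_k = 0, 0, -1, 0, 5/3, 0, -98/45, 0, …
ICs: h(0) = 0, h′(0) = 0, h′′(0) = -2, h′′′(0) = 0, h′′′′(0) = 40.

f: a_k = 0, 2, 0, -8/3, 0, 32/5, 0, -128/7, …
g: a_k = -1, 0, 2, 0, -2/3, 0, 4/45, 0, …
L₀ := L_f ⊗_s L_g (sym. prod.), ord ≤ 4.
∫: right-multiply L₀ by Dx.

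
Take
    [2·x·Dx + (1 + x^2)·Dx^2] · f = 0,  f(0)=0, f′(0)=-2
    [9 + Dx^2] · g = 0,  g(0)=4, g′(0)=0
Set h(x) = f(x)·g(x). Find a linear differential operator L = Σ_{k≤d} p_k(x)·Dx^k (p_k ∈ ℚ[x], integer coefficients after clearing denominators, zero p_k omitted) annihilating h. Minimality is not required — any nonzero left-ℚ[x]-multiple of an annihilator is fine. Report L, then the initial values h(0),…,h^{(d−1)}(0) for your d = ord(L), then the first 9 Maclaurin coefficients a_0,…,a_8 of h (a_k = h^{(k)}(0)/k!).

L = (1170 + 3834·x^2 + 4779·x^4 + 2916·x^6 + 729·x^8) + (396·x + 1044·x^3 + 972·x^5 + 324·x^7)·Dx + (220 + 768·x^2 + 1026·x^4 + 648·x^6 + 162·x^8)·Dx^2 + (44·x + 116·x^3 + 108·x^5 + 36·x^7)·Dx^3 + (10 + 38·x^2 + 55·x^4 + 36·x^6 + 9·x^8)·Dx^4  (order 4).
h: a_k = 0, -8, 0, 116/3, 0, -203/5, 0, 1781/70, 0, …
ICs: h(0) = 0, h′(0) = -8, h′′(0) = 0, h′′′(0) = 232.

f: a_k = 0, -2, 0, 2/3, 0, -2/5, 0, 2/7, 0, …
g: a_k = 4, 0, -18, 0, 27/2, 0, -81/20, 0, 729/1120, …
L₀ := L_f ⊗_s L_g (sym. prod.), ord ≤ 4.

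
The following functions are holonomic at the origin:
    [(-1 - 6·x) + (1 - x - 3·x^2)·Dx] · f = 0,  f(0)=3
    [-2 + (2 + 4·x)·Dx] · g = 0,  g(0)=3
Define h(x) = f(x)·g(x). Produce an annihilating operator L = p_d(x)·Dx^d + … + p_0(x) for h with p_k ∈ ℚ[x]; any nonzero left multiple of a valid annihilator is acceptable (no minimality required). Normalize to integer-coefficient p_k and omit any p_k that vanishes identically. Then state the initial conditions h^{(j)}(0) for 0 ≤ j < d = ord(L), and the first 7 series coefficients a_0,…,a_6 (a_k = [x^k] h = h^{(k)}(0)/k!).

L = (2 + 7·x + 9·x^2) + (-1 - x + 5·x^2 + 6·x^3)·Dx  (order 1).
h: a_k = 9, 18, 81/2, 99, 1719/8, 2079/4, 18441/16, …
ICs: h(0) = 9.

f: a_k = 3, 3, 12, 21, 57, 120, 291, …
g: a_k = 3, 3, -3/2, 3/2, -15/8, 21/8, -63/16, …
L₀ := L_f ⊗_s L_g (sym. prod.), ord ≤ 1.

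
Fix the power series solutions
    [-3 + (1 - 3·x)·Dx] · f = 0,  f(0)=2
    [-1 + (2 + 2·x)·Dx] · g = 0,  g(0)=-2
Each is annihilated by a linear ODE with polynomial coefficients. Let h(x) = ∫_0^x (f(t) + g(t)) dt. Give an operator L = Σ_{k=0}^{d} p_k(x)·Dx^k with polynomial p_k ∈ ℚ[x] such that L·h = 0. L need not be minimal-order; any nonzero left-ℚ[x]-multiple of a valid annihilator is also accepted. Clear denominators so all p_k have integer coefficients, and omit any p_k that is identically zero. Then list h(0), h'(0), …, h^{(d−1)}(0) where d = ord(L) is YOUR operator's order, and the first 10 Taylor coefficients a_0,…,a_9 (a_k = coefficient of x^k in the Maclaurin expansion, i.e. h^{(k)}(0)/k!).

L = (-39 - 27·x)·Dx + (73 + 138·x + 81·x^2)·Dx^2 + (-10 + 2·x + 66·x^2 + 54·x^3)·Dx^3  (order 3).
h: a_k = 0, 0, 5/2, 73/12, 431/32, 10373/320, 62201/768, 746517/3584, 4478943/8192, 71663759/49152, …
ICs: h(0) = 0, h′(0) = 0, h′′(0) = 5.

f: a_k = 2, 6, 18, 54, 162, 486, 1458, 4374, 13122, 39366, …
g: a_k = -2, -1, 1/4, -1/8, 5/64, -7/128, 21/512, -33/1024, 429/16384, -715/32768, …
h₀=f+g: left-lcm gives L₀, ord ≤ 2.
Integrate: L := L₀·Dx.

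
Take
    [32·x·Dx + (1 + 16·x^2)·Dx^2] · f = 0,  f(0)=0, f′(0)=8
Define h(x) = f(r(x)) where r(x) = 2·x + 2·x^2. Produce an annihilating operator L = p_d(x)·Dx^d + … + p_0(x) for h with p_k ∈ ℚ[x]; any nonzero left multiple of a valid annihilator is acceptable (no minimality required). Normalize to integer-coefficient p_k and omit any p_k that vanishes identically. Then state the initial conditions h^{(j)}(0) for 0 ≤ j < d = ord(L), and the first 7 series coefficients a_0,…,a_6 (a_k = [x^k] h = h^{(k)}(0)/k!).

f: a_k = 0, 8, 0, -128/3, 0, 2048/5, 0, …
Change of var in L_f (x↦r) gives L₀.
L = (-2 + 128·x + 512·x^2 + 768·x^3 + 384·x^4)·Dx + (1 + 2·x + 64·x^2 + 256·x^3 + 320·x^4 + 128·x^5)·Dx^2  (order 2).
h: a_k = 0, 16, 16, -1024/3, -1024, 60416/5, 195584/3, …
ICs: h(0) = 0, h′(0) = 16.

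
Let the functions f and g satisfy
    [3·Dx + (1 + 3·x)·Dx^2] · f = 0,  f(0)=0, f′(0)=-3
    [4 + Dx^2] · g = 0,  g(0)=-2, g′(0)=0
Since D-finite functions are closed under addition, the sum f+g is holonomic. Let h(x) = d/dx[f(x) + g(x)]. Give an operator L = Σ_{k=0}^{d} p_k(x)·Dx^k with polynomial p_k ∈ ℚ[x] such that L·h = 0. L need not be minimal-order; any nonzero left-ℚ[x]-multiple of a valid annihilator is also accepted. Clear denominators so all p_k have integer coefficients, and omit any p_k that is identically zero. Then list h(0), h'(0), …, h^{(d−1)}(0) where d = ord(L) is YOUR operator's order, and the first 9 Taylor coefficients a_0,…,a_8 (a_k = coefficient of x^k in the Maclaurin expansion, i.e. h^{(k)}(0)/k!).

L = (348 + 144·x + 216·x^2) + (44 + 180·x + 216·x^2 + 216·x^3)·Dx + (87 + 36·x + 54·x^2)·Dx^2 + (11 + 45·x + 54·x^2 + 54·x^3)·Dx^3  (order 3).
h: a_k = -3, 17, -27, 227/3, -243, 10951/15, -2187, 2066683/315, -19683, …
ICs: h(0) = -3, h′(0) = 17, h′′(0) = -54.

f: a_k = 0, -3, 9/2, -9, 81/4, -243/5, 243/2, -2187/7, 6561/8, …
g: a_k = -2, 0, 4, 0, -4/3, 0, 8/45, 0, -4/315, …
Weyl lclm of L_f,L_g ⇒ L₀ (ord ≤ 4).
h=h₀': d/dx-closure on L₀ ⇒ L.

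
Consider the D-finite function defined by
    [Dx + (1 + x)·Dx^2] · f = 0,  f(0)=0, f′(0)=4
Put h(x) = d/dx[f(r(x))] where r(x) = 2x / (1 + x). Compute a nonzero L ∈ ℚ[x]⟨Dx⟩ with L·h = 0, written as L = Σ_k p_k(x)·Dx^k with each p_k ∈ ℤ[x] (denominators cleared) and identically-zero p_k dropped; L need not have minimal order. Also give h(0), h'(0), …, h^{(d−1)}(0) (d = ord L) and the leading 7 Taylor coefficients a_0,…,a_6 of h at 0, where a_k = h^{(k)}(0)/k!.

f: a_k = 0, 4, -2, 4/3, -1, 4/5, -2/3, …
Substitute x→r, Dx→(1/r')Dx; clear ⇒ L₀.
Differentiate: ansatz ord ≤ ord L₀ ⇒ L.
L = (4 + 6·x) + (1 + 4·x + 3·x^2)·Dx  (order 1).
h: a_k = 8, -32, 104, -320, 968, -2912, 8744, …
ICs: h(0) = 8.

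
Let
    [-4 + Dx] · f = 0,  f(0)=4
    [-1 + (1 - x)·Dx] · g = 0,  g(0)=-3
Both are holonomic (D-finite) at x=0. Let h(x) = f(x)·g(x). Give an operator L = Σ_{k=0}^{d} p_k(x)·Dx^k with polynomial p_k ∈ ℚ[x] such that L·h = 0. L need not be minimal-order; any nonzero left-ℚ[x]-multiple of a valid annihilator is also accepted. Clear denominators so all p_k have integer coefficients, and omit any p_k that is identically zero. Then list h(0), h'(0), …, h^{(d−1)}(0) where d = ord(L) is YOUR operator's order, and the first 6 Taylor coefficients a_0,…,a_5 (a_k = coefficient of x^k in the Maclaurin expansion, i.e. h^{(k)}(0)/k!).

L = (5 - 4·x) + (-1 + x)·Dx  (order 1).
h: a_k = -12, -60, -156, -284, -412, -2572/5, …
ICs: h(0) = -12.

f: a_k = 4, 16, 32, 128/3, 128/3, 512/15, …
g: a_k = -3, -3, -3, -3, -3, -3, …
f·g: L₀ = L_f ⊗_s L_g, ord ≤ 1·1.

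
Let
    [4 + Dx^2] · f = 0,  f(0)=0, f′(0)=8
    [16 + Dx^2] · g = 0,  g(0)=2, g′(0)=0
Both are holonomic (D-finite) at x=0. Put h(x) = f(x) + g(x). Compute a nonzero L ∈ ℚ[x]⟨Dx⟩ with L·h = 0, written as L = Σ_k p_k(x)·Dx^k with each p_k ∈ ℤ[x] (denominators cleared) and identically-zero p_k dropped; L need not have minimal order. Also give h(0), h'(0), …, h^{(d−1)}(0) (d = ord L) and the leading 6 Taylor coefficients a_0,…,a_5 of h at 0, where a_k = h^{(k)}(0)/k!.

f: a_k = 0, 8, 0, -16/3, 0, 16/15, …
g: a_k = 2, 0, -16, 0, 64/3, 0, …
L₀ := lclm(L_f,L_g); ord L₀ ≤ 2+2.
L = 64 + 20·Dx^2 + Dx^4  (order 4).
h: a_k = 2, 8, -16, -16/3, 64/3, 16/15, …
ICs: h(0) = 2, h′(0) = 8, h′′(0) = -32, h′′′(0) = -32.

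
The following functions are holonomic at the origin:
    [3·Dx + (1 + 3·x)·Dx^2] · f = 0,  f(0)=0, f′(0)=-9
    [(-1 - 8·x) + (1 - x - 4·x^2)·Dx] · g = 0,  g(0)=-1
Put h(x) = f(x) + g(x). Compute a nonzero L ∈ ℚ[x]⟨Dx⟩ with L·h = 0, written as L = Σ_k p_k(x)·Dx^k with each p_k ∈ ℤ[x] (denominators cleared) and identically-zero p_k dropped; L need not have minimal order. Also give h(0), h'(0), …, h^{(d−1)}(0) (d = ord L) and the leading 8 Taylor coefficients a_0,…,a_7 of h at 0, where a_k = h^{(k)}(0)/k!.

L = (-342 - 2178·x - 6624·x^2 - 6336·x^3 - 6912·x^4)·Dx + (-36 - 696·x - 4356·x^2 - 10176·x^3 - 12960·x^4 - 11520·x^5)·Dx^2 + (13 + 101·x + 191·x^2 - 225·x^3 - 1440·x^4 - 2928·x^5 - 2304·x^6)·Dx^3  (order 3).
h: a_k = -1, -10, 17/2, -36, 127/4, -1054/5, 367/2, -9648/7, …
ICs: h(0) = -1, h′(0) = -10, h′′(0) = 17.

f: a_k = 0, -9, 27/2, -27, 243/4, -729/5, 729/2, -6561/7, …
g: a_k = -1, -1, -5, -9, -29, -65, -181, -441, …
f+g: L₀ = lclm(L_f,L_g), ord ≤ 2+1.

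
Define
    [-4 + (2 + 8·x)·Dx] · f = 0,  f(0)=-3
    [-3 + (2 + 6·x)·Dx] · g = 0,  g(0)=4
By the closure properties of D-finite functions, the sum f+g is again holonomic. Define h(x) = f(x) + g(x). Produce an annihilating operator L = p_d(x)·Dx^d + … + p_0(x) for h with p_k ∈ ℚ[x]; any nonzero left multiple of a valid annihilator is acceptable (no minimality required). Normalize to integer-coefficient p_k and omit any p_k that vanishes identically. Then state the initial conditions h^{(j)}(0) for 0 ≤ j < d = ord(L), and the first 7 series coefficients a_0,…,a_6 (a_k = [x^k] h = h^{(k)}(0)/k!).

f: a_k = -3, -6, 6, -12, 30, -84, 252, …
g: a_k = 4, 6, -9/2, 27/4, -405/32, 1701/64, -15309/256, …
Weyl lclm of L_f,L_g ⇒ L₀ (ord ≤ 2).
L = -6 + (7 + 24·x)·Dx + (2 + 14·x + 24·x^2)·Dx^2  (order 2).
h: a_k = 1, 0, 3/2, -21/4, 555/32, -3675/64, 49203/256, …
ICs: h(0) = 1, h′(0) = 0.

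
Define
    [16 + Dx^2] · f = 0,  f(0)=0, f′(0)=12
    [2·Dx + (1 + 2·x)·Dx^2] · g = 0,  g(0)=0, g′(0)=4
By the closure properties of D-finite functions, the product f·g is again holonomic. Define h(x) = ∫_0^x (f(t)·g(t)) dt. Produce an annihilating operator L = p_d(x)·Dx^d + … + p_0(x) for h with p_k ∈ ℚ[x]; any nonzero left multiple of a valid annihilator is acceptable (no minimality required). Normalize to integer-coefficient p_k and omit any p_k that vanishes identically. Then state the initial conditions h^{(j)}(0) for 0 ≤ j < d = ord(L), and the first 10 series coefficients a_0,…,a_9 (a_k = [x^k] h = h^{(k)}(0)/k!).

L = (2688 + 27648·x + 93184·x^2 + 131072·x^3 + 65536·x^4)·Dx + (896 + 5888·x + 12288·x^2 + 8192·x^3)·Dx^2 + (408 + 3712·x + 11904·x^2 + 16384·x^3 + 8192·x^4)·Dx^3 + (56 + 368·x + 768·x^2 + 512·x^3)·Dx^4 + (15 + 124·x + 380·x^2 + 512·x^3 + 256·x^4)·Dx^5  (order 5).
h: a_k = 0, 0, 0, 16, -12, -64/5, 16/3, 256/21, -64/5, 13312/945, …
ICs: h(0) = 0, h′(0) = 0, h′′(0) = 0, h′′′(0) = 96, h′′′′(0) = -288.

f: a_k = 0, 12, 0, -32, 0, 128/5, 0, -1024/105, 0, 2048/945, …
g: a_k = 0, 4, -4, 16/3, -8, 64/5, -64/3, 256/7, -64, 1024/9, …
h₀=f·g: eliminate ⇒ L₀, order ≤ 2·2.
h=∫h₀ ⇒ L = L₀·Dx.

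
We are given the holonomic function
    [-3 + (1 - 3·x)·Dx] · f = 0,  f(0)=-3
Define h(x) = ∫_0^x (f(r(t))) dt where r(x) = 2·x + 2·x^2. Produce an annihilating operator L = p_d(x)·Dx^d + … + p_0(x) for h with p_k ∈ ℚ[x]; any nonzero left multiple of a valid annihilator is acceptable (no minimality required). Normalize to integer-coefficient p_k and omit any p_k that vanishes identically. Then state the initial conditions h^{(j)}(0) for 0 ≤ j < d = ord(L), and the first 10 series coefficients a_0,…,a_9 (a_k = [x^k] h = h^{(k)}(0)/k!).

f: a_k = -3, -9, -27, -81, -243, -729, -2187, -6561, -19683, -59049, …
h₀=f(r): pull back L_f along r ⇒ L₀.
∫: right-multiply L₀ by Dx.
L = (6 + 12·x)·Dx + (-1 + 6·x + 6·x^2)·Dx^2  (order 2).
h: a_k = 0, -3, -9, -42, -216, -1188, -6804, -280584/7, -241056, -1472688, …
ICs: h(0) = 0, h′(0) = -3.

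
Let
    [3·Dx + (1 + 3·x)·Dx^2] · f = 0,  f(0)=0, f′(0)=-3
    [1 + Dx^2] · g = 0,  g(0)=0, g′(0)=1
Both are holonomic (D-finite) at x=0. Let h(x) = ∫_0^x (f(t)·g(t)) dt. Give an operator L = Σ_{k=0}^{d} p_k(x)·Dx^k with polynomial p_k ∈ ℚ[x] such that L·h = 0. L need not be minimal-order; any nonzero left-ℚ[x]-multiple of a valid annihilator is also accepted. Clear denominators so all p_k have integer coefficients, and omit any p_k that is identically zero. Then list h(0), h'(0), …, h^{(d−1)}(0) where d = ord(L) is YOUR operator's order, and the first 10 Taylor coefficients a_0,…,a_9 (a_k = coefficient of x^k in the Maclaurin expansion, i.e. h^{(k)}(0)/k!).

L = (-203 - 222·x - 189·x^2 + 432·x^3 + 324·x^4)·Dx + (-84 - 108·x + 648·x^2 + 648·x^3)·Dx^2 + (-208 - 228·x - 54·x^2 + 864·x^3 + 648·x^4)·Dx^3 + (-84 - 108·x + 648·x^2 + 648·x^3)·Dx^4 + (-5 - 6·x + 135·x^2 + 432·x^3 + 324·x^4)·Dx^5  (order 5).
h: a_k = 0, 0, 0, -1, 9/8, -17/10, 13/4, -377/56, 9453/640, -511397/15120, …
ICs: h(0) = 0, h′(0) = 0, h′′(0) = 0, h′′′(0) = -6, h′′′′(0) = 27.

f: a_k = 0, -3, 9/2, -9, 81/4, -243/5, 243/2, -2187/7, 6561/8, -2187, …
g: a_k = 0, 1, 0, -1/6, 0, 1/120, 0, -1/5040, 0, 1/362880, …
L₀ := L_f ⊗_s L_g (sym. prod.), ord ≤ 4.
h=∫h₀ ⇒ L = L₀·Dx.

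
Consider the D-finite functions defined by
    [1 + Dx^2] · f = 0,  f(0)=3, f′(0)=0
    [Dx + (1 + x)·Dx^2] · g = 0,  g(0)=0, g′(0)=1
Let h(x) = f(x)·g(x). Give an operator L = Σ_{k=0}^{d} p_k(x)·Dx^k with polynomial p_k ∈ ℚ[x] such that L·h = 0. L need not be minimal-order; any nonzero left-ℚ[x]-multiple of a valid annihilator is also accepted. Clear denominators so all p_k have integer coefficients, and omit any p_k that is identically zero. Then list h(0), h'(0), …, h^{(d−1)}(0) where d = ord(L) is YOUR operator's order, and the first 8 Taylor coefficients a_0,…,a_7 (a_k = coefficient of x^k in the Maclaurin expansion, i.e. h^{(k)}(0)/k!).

L = (-3 + 6·x + 19·x^2 + 16·x^3 + 4·x^4) + (4 + 20·x + 24·x^2 + 8·x^3)·Dx + (20·x + 42·x^2 + 32·x^3 + 8·x^4)·Dx^2 + (4 + 20·x + 24·x^2 + 8·x^3)·Dx^3 + (3 + 14·x + 23·x^2 + 16·x^3 + 4·x^4)·Dx^4  (order 4).
h: a_k = 0, 3, -3/2, -1/2, 0, 9/40, -3/16, 93/560, …
ICs: h(0) = 0, h′(0) = 3, h′′(0) = -3, h′′′(0) = -3.

f: a_k = 3, 0, -3/2, 0, 1/8, 0, -1/240, 0, …
g: a_k = 0, 1, -1/2, 1/3, -1/4, 1/5, -1/6, 1/7, …
Sym-product of L_f,L_g gives L₀ (≤ ord 4).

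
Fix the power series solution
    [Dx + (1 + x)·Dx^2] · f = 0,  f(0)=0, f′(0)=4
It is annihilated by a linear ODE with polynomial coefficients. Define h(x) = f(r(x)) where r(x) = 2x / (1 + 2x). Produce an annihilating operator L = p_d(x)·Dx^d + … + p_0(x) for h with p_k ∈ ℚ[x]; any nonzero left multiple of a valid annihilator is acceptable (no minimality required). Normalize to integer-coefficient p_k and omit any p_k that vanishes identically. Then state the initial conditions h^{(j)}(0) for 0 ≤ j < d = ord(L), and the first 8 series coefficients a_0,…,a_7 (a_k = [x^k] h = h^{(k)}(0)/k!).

f: a_k = 0, 4, -2, 4/3, -1, 4/5, -2/3, 4/7, …
h₀=f(r): pull back L_f along r ⇒ L₀.
L = (6 + 16·x)·Dx + (1 + 6·x + 8·x^2)·Dx^2  (order 2).
h: a_k = 0, 8, -24, 224/3, -240, 3968/5, -2688, 65024/7, …
ICs: h(0) = 0, h′(0) = 8.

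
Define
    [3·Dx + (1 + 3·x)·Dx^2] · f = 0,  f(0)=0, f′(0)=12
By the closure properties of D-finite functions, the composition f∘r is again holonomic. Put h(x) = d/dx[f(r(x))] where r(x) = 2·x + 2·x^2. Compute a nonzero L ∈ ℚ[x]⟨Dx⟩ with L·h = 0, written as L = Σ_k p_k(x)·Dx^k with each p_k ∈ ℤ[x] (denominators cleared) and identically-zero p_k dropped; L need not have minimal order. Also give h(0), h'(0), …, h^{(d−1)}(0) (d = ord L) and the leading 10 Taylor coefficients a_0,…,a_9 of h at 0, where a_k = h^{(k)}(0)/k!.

f: a_k = 0, 12, -18, 36, -81, 972/5, -486, 8748/7, -6561/2, 8748, …
f∘r: x↦r, Dx↦Dx/r' in L_f ⇒ L₀.
h=h₀': d/dx-closure on L₀ ⇒ L.
L = (4 + 12·x + 12·x^2) + (1 + 8·x + 18·x^2 + 12·x^3)·Dx  (order 1).
h: a_k = 24, -96, 432, -2016, 9504, -44928, 212544, -1005696, 4758912, -22519296, …
ICs: h(0) = 24.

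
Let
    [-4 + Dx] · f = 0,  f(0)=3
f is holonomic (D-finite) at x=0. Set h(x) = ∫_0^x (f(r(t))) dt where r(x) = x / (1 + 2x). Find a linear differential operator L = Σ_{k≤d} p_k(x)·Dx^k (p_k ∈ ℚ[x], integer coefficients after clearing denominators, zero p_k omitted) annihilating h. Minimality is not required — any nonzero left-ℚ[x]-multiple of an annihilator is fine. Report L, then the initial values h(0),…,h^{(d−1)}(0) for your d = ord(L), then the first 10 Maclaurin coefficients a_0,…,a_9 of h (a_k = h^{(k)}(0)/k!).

f: a_k = 3, 12, 24, 32, 32, 128/5, 256/15, 1024/105, 512/105, 2048/945, …
Change of var in L_f (x↦r) gives L₀.
h=∫₀ˣh₀: take L = L₀·Dx.
L = -4·Dx + (1 + 4·x + 4·x^2)·Dx^2  (order 2).
h: a_k = 0, 3, 6, 0, -4, 32/5, -32/5, 256/105, 160/21, -8192/315, …
ICs: h(0) = 0, h′(0) = 3.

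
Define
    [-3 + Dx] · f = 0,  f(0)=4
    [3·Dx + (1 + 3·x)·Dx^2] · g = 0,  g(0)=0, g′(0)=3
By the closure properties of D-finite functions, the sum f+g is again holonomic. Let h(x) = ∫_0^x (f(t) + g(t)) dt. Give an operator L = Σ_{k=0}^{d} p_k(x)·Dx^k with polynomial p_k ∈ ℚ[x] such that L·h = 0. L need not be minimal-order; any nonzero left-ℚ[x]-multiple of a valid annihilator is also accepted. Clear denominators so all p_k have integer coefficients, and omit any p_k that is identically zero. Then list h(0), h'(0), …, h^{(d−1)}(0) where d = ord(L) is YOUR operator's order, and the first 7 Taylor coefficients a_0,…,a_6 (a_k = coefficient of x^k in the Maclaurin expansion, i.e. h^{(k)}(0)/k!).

f: a_k = 4, 12, 18, 18, 27/2, 81/10, 81/20, …
g: a_k = 0, 3, -9/2, 9, -81/4, 243/5, -243/2, …
h₀=f+g: left-lcm gives L₀, ord ≤ 3.
h=∫h₀ ⇒ L = L₀·Dx.
L = (-27 - 27·x)·Dx^2 + (3 - 18·x - 27·x^2)·Dx^3 + (2 + 9·x + 9·x^2)·Dx^4  (order 4).
h: a_k = 0, 4, 15/2, 9/2, 27/4, -27/20, 189/20, …
ICs: h(0) = 0, h′(0) = 4, h′′(0) = 15, h′′′(0) = 27.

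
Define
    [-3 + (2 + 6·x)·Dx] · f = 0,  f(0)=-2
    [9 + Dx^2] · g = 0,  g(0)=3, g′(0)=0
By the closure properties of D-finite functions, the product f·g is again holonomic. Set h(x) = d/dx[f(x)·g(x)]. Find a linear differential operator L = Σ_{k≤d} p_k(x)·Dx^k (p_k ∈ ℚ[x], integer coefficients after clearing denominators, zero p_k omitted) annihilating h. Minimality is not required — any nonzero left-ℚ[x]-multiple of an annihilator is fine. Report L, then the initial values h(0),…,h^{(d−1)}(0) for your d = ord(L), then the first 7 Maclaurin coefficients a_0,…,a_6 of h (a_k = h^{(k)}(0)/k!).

f: a_k = -2, -3, 9/4, -27/8, 405/64, -1701/128, 15309/512, …
g: a_k = 3, 0, -27/2, 0, 81/8, 0, -243/80, …
f·g: L₀ = L_f ⊗_s L_g, ord ≤ 1·2.
Derive L from L₀ (diff closure).
L = (477 + 3888·x + 11016·x^2 + 15552·x^3 + 11664·x^4) + (-12 - 324·x - 1296·x^2 - 1296·x^3)·Dx + (28 + 264·x + 972·x^2 + 1728·x^3 + 1296·x^4)·Dx^2  (order 2).
h: a_k = -9, 135/2, 729/8, -2025/16, -15795/128, 254421/1280, -2046303/5120, …
ICs: h(0) = -9, h′(0) = 135/2.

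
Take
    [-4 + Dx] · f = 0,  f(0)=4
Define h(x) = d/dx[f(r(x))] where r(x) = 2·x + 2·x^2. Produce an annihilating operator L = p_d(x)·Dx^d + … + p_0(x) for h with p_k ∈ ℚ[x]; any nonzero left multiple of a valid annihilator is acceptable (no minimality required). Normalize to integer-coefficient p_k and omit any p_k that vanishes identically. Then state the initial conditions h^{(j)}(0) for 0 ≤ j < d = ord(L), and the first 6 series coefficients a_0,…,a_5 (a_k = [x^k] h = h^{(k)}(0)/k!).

f: a_k = 4, 16, 32, 128/3, 128/3, 512/15, …
f∘r: x↦r, Dx↦Dx/r' in L_f ⇒ L₀.
Derive L from L₀ (diff closure).
L = (10 + 32·x + 32·x^2) + (-1 - 2·x)·Dx  (order 1).
h: a_k = 32, 320, 1792, 22016/3, 72704/3, 1021952/15, …
ICs: h(0) = 32.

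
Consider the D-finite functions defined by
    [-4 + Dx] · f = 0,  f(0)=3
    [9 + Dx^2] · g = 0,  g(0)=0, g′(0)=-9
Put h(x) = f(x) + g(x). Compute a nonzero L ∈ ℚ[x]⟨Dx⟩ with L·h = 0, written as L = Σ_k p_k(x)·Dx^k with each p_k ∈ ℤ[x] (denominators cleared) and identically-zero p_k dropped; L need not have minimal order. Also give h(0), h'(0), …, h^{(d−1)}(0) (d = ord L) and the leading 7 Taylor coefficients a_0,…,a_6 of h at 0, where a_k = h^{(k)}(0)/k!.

f: a_k = 3, 12, 24, 32, 32, 128/5, 256/15, …
g: a_k = 0, -9, 0, 27/2, 0, -243/40, 0, …
f+g: L₀ = lclm(L_f,L_g), ord ≤ 1+2.
L = -36 + 9·Dx - 4·Dx^2 + Dx^3  (order 3).
h: a_k = 3, 3, 24, 91/2, 32, 781/40, 256/15, …
ICs: h(0) = 3, h′(0) = 3, h′′(0) = 48.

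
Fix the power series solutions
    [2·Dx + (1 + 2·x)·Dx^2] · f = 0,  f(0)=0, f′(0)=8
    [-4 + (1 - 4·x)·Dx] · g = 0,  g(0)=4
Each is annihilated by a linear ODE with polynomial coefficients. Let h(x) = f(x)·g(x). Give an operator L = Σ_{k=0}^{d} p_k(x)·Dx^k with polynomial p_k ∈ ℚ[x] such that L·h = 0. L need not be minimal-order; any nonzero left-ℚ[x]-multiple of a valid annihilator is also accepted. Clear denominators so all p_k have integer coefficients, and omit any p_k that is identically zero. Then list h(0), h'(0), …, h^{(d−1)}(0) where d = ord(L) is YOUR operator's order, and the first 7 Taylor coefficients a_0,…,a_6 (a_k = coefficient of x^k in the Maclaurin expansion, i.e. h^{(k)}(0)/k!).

f: a_k = 0, 8, -8, 32/3, -16, 128/5, -128/3, …
g: a_k = 4, 16, 64, 256, 1024, 4096, 16384, …
Sym-product of L_f,L_g gives L₀ (≤ ord 2).
L = 8 + (6 + 24·x)·Dx + (-1 + 2·x + 8·x^2)·Dx^2  (order 2).
h: a_k = 0, 32, 96, 1280/3, 4928/3, 100096/15, 132608/5, …
ICs: h(0) = 0, h′(0) = 32.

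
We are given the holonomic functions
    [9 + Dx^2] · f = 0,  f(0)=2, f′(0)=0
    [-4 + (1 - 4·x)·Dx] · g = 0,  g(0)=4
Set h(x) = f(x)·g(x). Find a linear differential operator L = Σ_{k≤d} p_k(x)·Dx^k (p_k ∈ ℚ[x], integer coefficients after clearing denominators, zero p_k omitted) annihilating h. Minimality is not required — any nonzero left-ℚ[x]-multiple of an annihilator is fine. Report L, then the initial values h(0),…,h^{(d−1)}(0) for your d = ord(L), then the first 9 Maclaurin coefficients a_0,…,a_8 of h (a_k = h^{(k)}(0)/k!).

f: a_k = 2, 0, -9, 0, 27/4, 0, -81/40, 0, 729/2240, …
g: a_k = 4, 16, 64, 256, 1024, 4096, 16384, 65536, 262144, …
Sym-product of L_f,L_g gives L₀ (≤ ord 2).
L = (-9 + 36·x) + 8·Dx + (-1 + 4·x)·Dx^2  (order 2).
h: a_k = 8, 32, 92, 368, 1499, 5996, 239759/10, 479518/5, 214824793/560, …
ICs: h(0) = 8, h′(0) = 32.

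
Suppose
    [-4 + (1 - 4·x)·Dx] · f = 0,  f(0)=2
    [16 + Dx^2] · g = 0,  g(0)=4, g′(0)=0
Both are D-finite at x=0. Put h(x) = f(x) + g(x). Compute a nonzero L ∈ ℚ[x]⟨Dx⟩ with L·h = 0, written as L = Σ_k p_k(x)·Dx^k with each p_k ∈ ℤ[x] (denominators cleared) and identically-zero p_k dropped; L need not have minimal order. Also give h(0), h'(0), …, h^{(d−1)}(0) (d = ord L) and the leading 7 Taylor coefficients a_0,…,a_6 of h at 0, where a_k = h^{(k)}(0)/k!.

L = (448 - 512·x + 1024·x^2) + (-48 + 320·x - 768·x^2 + 1024·x^3)·Dx + (28 - 32·x + 64·x^2)·Dx^2 + (-3 + 20·x - 48·x^2 + 64·x^3)·Dx^3  (order 3).
h: a_k = 6, 8, 0, 128, 1664/3, 2048, 367616/45, …
ICs: h(0) = 6, h′(0) = 8, h′′(0) = 0.

f: a_k = 2, 8, 32, 128, 512, 2048, 8192, …
g: a_k = 4, 0, -32, 0, 128/3, 0, -1024/45, …
Sum ⇒ L₀ = lclm(L_f,L_g) in ℚ(x)⟨Dx⟩.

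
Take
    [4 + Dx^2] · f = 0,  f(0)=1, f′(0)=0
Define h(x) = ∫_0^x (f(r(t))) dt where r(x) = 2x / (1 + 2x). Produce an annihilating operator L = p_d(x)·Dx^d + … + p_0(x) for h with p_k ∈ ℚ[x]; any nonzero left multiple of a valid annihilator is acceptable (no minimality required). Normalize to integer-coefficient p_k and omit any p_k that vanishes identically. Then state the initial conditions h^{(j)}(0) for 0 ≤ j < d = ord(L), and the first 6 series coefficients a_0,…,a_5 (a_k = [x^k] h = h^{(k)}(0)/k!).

f: a_k = 1, 0, -2, 0, 2/3, 0, …
Substitute x→r, Dx→(1/r')Dx; clear ⇒ L₀.
∫: right-multiply L₀ by Dx.
L = 16·Dx + (4 + 24·x + 48·x^2 + 32·x^3)·Dx^2 + (1 + 8·x + 24·x^2 + 32·x^3 + 16·x^4)·Dx^3  (order 3).
h: a_k = 0, 1, 0, -8/3, 8, -256/15, …
ICs: h(0) = 0, h′(0) = 1, h′′(0) = 0.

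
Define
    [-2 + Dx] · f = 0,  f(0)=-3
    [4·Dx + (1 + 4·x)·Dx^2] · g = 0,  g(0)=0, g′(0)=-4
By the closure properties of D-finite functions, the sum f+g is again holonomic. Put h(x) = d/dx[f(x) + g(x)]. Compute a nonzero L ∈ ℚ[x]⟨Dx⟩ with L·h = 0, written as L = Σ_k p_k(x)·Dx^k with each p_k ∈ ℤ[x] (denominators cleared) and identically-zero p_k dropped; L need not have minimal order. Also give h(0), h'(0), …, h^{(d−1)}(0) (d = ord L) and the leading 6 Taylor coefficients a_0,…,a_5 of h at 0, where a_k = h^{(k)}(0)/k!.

f: a_k = -3, -6, -6, -4, -2, -4/5, …
g: a_k = 0, -4, 8, -64/3, 64, -1024/5, …
f+g: L₀ = lclm(L_f,L_g), ord ≤ 1+2.
h₀' ⇒ L via d/dx closure of L₀.
L = (-40 - 32·x) + (14 - 16·x - 32·x^2)·Dx + (3 + 16·x + 16·x^2)·Dx^2  (order 2).
h: a_k = -10, 4, -76, 248, -1028, 20472/5, …
ICs: h(0) = -10, h′(0) = 4.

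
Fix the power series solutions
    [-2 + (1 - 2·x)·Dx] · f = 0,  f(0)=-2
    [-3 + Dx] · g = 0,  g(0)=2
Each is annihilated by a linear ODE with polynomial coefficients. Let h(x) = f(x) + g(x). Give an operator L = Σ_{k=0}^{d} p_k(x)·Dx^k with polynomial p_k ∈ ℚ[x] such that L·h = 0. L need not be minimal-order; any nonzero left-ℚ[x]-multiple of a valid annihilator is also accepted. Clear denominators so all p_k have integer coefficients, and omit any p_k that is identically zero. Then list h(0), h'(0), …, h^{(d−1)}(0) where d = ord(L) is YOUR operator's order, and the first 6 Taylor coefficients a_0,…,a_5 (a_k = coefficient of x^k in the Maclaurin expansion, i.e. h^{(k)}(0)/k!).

L = (-6 - 36·x) + (-1 + 36·x - 36·x^2)·Dx + (1 - 8·x + 12·x^2)·Dx^2  (order 2).
h: a_k = 0, 2, 1, -7, -101/4, -1199/20, …
ICs: h(0) = 0, h′(0) = 2.

f: a_k = -2, -4, -8, -16, -32, -64, …
g: a_k = 2, 6, 9, 9, 27/4, 81/20, …
L₀ := lclm(L_f,L_g); ord L₀ ≤ 1+1.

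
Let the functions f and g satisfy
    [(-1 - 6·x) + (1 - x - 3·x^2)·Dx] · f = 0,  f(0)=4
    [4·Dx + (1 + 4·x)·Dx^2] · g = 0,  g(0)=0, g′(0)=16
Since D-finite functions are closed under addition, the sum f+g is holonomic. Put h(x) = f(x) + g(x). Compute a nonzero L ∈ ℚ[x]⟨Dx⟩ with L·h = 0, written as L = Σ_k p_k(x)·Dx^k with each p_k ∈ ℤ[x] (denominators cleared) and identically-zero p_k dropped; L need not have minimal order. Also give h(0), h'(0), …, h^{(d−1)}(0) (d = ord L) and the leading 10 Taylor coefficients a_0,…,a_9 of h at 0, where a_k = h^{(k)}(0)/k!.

f: a_k = 4, 4, 16, 28, 76, 160, 388, 868, 2032, 4636, …
g: a_k = 0, 16, -32, 256/3, -256, 4096/5, -8192/3, 65536/7, -32768, 1048576/9, …
h₀=f+g: left-lcm gives L₀, ord ≤ 3.
L = (212 + 1072·x + 3144·x^2 + 2160·x^3 + 2592·x^4)·Dx + (5 + 248·x + 1922·x^2 + 4308·x^3 + 4464·x^4 + 4320·x^5)·Dx^2 + (-6 - 53·x - 108·x^2 + 110·x^3 + 519·x^4 + 1044·x^5 + 864·x^6)·Dx^3  (order 3).
h: a_k = 4, 20, -16, 340/3, -180, 4896/5, -7028/3, 71612/7, -30736, 1090300/9, …
ICs: h(0) = 4, h′(0) = 20, h′′(0) = -32.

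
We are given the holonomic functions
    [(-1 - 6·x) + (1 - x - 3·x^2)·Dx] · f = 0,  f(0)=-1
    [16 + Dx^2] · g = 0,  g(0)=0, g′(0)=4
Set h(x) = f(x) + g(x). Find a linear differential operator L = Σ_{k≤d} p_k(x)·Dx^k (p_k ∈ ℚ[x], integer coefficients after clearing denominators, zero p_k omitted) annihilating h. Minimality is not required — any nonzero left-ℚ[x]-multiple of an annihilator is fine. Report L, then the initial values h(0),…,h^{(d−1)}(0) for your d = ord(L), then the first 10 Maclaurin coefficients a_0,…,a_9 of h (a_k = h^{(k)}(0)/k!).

f: a_k = -1, -1, -4, -7, -19, -40, -97, -217, -508, -1159, …
g: a_k = 0, 4, 0, -32/3, 0, 128/15, 0, -1024/315, 0, 2048/2835, …
h₀=f+g: left-lcm gives L₀, ord ≤ 3.
L = (464 + 2816·x + 416·x^2 + 2112·x^3 + 5760·x^4 + 6912·x^5) + (-192 + 304·x + 672·x^2 - 1312·x^3 - 1008·x^4 + 3456·x^5 + 3456·x^6)·Dx + (29 + 176·x + 26·x^2 + 132·x^3 + 360·x^4 + 432·x^5)·Dx^2 + (-12 + 19·x + 42·x^2 - 82·x^3 - 63·x^4 + 216·x^5 + 216·x^6)·Dx^3  (order 3).
h: a_k = -1, 3, -4, -53/3, -19, -472/15, -97, -69379/315, -508, -3283717/2835, …
ICs: h(0) = -1, h′(0) = 3, h′′(0) = -8.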